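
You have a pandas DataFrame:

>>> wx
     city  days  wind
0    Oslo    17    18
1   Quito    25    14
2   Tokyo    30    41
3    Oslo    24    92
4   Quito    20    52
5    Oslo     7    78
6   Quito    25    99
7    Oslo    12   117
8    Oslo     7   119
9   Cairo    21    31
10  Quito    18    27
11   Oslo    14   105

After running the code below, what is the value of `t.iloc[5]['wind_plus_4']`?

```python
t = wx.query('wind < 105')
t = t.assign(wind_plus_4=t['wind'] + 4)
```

82

filter rows where wind < 105:
     city  days  wind
0    Oslo    17    18
1   Quito    25    14
2   Tokyo    30    41
3    Oslo    24    92
4   Quito    20    52
5    Oslo     7    78
6   Quito    25    99
9   Cairo    21    31
10  Quito    18    27
add column wind_plus_4 = t['wind'] + 4:
     city  days  wind  wind_plus_4
0    Oslo    17    18           22
1   Quito    25    14           18
2   Tokyo    30    41           45
3    Oslo    24    92           96
4   Quito    20    52           56
5    Oslo     7    78           82
6   Quito    25    99          103
9   Cairo    21    31           35
10  Quito    18    27           31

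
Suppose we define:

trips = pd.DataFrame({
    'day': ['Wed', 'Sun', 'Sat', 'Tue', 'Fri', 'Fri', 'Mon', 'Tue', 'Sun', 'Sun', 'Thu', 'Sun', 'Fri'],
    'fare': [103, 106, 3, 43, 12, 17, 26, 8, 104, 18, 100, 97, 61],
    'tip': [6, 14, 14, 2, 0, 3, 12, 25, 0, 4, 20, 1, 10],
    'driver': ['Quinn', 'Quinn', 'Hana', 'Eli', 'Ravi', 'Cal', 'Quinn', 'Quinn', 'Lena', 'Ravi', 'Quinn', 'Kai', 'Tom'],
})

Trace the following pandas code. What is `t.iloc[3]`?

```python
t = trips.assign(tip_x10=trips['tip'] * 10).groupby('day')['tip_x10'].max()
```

add column tip_x10 = trips['tip'] * 10:
    day  fare  tip driver  tip_x10
0   Wed   103    6  Quinn       60
1   Sun   106   14  Quinn      140
2   Sat     3   14   Hana      140
3   Tue    43    2    Eli       20
4   Fri    12    0   Ravi        0
5   Fri    17    3    Cal       30
6   Mon    26   12  Quinn      120
7   Tue     8   25  Quinn      250
8   Sun   104    0   Lena        0
9   Sun    18    4   Ravi       40
10  Thu   100   20  Quinn      200
11  Sun    97    1    Kai       10
12  Fri    61   10    Tom      100
group by day, max of tip_x10:
day
Fri    100
Mon    120
Sat    140
Sun    140
Thu    200
Tue    250
Wed     60
Name: tip_x10, dtype: int64
So iloc[3] = 140.

140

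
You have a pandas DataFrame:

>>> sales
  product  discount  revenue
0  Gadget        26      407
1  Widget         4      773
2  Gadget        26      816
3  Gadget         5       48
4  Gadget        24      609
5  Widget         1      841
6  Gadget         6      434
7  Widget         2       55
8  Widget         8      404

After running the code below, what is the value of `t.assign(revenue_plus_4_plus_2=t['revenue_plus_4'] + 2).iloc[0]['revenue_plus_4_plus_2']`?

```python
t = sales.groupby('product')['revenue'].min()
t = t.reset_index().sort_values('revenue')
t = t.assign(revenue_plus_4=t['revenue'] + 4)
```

54

group by product, min of revenue:
product
Gadget    48
Widget    55
Name: revenue, dtype: int64
reset_index():
  product  revenue
0  Gadget       48
1  Widget       55
sort by revenue:
  product  revenue
0  Gadget       48
1  Widget       55
add column revenue_plus_4 = t['revenue'] + 4:
  product  revenue  revenue_plus_4
0  Gadget       48              52
1  Widget       55              59
add column revenue_plus_4_plus_2 = t['revenue_plus_4'] + 2:
  product  revenue  revenue_plus_4  revenue_plus_4_plus_2
0  Gadget       48              52                     54
1  Widget       55              59                     61
So iloc[0]['revenue_plus_4_plus_2'] = 54.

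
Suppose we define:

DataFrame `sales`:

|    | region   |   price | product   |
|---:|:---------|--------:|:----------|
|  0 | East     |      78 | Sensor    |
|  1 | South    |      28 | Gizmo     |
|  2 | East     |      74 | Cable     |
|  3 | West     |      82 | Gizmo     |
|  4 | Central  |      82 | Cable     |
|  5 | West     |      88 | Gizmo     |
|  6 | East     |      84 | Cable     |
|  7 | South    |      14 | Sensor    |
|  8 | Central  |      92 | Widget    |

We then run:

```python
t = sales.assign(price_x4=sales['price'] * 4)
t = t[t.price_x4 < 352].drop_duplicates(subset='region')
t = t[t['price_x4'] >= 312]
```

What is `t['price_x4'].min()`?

add column price_x4 = sales['price'] * 4:
    region  price product  price_x4
0     East     78  Sensor       312
1    South     28   Gizmo       112
2     East     74   Cable       296
3     West     82   Gizmo       328
4  Central     82   Cable       328
5     West     88   Gizmo       352
6     East     84   Cable       336
7    South     14  Sensor        56
8  Central     92  Widget       368
filter rows where price_x4 < 352:
    region  price product  price_x4
0     East     78  Sensor       312
1    South     28   Gizmo       112
2     East     74   Cable       296
3     West     82   Gizmo       328
4  Central     82   Cable       328
6     East     84   Cable       336
7    South     14  Sensor        56
drop duplicate region (keep=first):
    region  price product  price_x4
0     East     78  Sensor       312
1    South     28   Gizmo       112
3     West     82   Gizmo       328
4  Central     82   Cable       328
filter rows where price_x4 >= 312:
    region  price product  price_x4
0     East     78  Sensor       312
3     West     82   Gizmo       328
4  Central     82   Cable       328
Then the min of column 'price_x4': 312

312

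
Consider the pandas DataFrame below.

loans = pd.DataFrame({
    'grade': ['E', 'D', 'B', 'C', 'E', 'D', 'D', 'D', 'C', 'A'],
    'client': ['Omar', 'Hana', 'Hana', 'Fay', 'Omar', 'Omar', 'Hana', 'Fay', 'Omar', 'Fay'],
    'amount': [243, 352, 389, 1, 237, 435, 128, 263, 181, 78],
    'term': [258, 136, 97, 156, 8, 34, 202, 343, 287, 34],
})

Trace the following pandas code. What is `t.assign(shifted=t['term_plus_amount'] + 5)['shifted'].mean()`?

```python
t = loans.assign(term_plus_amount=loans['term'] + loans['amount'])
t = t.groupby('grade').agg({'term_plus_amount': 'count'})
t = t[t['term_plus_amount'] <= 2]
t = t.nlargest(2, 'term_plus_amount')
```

7.0

add column term_plus_amount = loans['term'] + loans['amount']:
  grade client  amount  term  term_plus_amount
0     E   Omar     243   258               501
1     D   Hana     352   136               488
2     B   Hana     389    97               486
3     C    Fay       1   156               157
4     E   Omar     237     8               245
5     D   Omar     435    34               469
6     D   Hana     128   202               330
7     D    Fay     263   343               606
8     C   Omar     181   287               468
9     A    Fay      78    34               112
group by grade, count of term_plus_amount:
       term_plus_amount
grade                  
A                     1
B                     1
C                     2
D                     4
E                     2
filter rows where term_plus_amount <= 2:
       term_plus_amount
grade                  
A                     1
B                     1
C                     2
E                     2
take 2 rows with largest term_plus_amount:
       term_plus_amount
grade                  
C                     2
E                     2
add column shifted = t['term_plus_amount'] + 5:
       term_plus_amount  shifted
grade                           
C                     2        7
E                     2        7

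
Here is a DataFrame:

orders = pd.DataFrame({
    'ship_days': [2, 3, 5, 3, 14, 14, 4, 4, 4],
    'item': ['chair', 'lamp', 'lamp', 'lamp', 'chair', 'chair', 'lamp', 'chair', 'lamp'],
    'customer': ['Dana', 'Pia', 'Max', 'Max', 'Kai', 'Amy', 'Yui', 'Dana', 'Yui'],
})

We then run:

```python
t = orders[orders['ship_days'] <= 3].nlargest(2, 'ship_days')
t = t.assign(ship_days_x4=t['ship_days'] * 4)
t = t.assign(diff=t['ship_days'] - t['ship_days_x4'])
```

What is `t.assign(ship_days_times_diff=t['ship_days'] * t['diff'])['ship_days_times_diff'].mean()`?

filter rows where ship_days <= 3:
   ship_days   item customer
0          2  chair     Dana
1          3   lamp      Pia
3          3   lamp      Max
take 2 rows with largest ship_days:
   ship_days  item customer
1          3  lamp      Pia
3          3  lamp      Max
add column ship_days_x4 = t['ship_days'] * 4:
   ship_days  item customer  ship_days_x4
1          3  lamp      Pia            12
3          3  lamp      Max            12
add column diff = t['ship_days'] - t['ship_days_x4']:
   ship_days  item customer  ship_days_x4  diff
1          3  lamp      Pia            12    -9
3          3  lamp      Max            12    -9
add column ship_days_times_diff = t['ship_days'] * t['diff']:
   ship_days  item customer  ship_days_x4  diff  ship_days_times_diff
1          3  lamp      Pia            12    -9                   -27
3          3  lamp      Max            12    -9                   -27
Then the mean of column 'ship_days_times_diff': -27.0

-27.0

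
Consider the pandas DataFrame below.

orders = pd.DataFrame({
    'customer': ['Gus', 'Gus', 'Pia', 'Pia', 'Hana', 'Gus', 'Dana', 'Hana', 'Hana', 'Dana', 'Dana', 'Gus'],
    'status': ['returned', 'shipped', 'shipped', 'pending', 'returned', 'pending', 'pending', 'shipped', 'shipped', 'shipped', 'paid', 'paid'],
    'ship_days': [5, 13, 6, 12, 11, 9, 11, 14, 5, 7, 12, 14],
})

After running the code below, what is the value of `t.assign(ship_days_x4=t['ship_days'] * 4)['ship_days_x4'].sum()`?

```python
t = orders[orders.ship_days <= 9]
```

128

filter rows where ship_days <= 9:
  customer    status  ship_days
0      Gus  returned          5
2      Pia   shipped          6
5      Gus   pending          9
8     Hana   shipped          5
9     Dana   shipped          7
add column ship_days_x4 = t['ship_days'] * 4:
  customer    status  ship_days  ship_days_x4
0      Gus  returned          5            20
2      Pia   shipped          6            24
5      Gus   pending          9            36
8     Hana   shipped          5            20
9     Dana   shipped          7            28
Reading off the sum of column 'ship_days_x4', we get 128.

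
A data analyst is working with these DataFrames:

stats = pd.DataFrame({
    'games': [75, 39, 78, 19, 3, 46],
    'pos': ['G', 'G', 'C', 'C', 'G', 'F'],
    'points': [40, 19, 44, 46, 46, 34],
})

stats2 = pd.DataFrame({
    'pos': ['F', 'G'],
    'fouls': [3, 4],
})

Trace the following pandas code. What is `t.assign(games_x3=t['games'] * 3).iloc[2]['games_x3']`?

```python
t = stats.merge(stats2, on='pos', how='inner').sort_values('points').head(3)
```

225

merge on 'pos' (how='inner') → 4 rows:
   games pos  points  fouls
0     75   G      40      4
1     39   G      19      4
2      3   G      46      4
3     46   F      34      3
sort by points:
   games pos  points  fouls
1     39   G      19      4
3     46   F      34      3
0     75   G      40      4
2      3   G      46      4
take first 3 rows:
   games pos  points  fouls
1     39   G      19      4
3     46   F      34      3
0     75   G      40      4
add column games_x3 = t['games'] * 3:
   games pos  points  fouls  games_x3
1     39   G      19      4       117
3     46   F      34      3       138
0     75   G      40      4       225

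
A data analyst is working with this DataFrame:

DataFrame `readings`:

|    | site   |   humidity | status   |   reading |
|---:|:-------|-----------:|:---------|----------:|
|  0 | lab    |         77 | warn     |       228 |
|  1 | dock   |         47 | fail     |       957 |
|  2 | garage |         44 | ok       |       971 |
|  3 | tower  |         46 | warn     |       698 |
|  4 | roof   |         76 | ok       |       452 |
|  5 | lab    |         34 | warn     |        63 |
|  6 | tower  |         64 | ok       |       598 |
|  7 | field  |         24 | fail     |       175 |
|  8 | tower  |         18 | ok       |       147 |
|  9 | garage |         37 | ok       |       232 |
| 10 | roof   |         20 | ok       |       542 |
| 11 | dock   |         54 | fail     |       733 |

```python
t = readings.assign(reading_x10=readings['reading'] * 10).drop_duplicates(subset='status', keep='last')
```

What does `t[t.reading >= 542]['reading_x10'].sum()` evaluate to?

add column reading_x10 = readings['reading'] * 10:
      site  humidity status  reading  reading_x10
0      lab        77   warn      228         2280
1     dock        47   fail      957         9570
2   garage        44     ok      971         9710
3    tower        46   warn      698         6980
4     roof        76     ok      452         4520
5      lab        34   warn       63          630
6    tower        64     ok      598         5980
7    field        24   fail      175         1750
8    tower        18     ok      147         1470
9   garage        37     ok      232         2320
10    roof        20     ok      542         5420
11    dock        54   fail      733         7330
drop duplicate status (keep=last):
    site  humidity status  reading  reading_x10
5    lab        34   warn       63          630
10  roof        20     ok      542         5420
11  dock        54   fail      733         7330
filter rows where reading >= 542:
    site  humidity status  reading  reading_x10
10  roof        20     ok      542         5420
11  dock        54   fail      733         7330
Taking the sum of column 'reading_x10' gives 12750.

12750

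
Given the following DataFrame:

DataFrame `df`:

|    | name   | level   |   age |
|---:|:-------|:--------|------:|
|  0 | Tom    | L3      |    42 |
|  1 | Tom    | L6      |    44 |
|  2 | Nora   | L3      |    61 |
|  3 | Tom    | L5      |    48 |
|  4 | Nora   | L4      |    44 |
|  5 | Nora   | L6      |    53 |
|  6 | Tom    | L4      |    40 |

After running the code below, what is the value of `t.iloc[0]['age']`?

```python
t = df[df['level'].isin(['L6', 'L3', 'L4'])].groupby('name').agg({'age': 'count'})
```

3

filter rows where level in ['L6', 'L3', 'L4']:
   name level  age
0   Tom    L3   42
1   Tom    L6   44
2  Nora    L3   61
4  Nora    L4   44
5  Nora    L6   53
6   Tom    L4   40
group by name, count of age:
      age
name     
Nora    3
Tom     3
Taking the value at position 0, column 'age' gives 3.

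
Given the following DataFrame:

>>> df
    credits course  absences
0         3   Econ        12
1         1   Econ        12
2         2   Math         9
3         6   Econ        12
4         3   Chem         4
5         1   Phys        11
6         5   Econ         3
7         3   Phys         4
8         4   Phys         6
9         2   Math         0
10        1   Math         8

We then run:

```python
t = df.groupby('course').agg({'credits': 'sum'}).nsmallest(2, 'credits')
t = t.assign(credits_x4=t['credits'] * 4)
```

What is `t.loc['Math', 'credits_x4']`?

group by course, sum of credits:
        credits
course         
Chem          3
Econ         15
Math          5
Phys          8
take 2 rows with smallest credits:
        credits
course         
Chem          3
Math          5
add column credits_x4 = t['credits'] * 4:
        credits  credits_x4
course                     
Chem          3          12
Math          5          20
Taking the value at row 'Math', column 'credits_x4' gives 20.

20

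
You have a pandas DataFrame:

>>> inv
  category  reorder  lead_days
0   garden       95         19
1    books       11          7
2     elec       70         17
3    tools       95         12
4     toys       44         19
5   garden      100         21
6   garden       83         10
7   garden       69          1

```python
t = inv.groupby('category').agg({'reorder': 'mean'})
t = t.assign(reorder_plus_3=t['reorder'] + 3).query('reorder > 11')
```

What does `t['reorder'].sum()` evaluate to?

295.75

group by category, mean of reorder:
          reorder
category         
books       11.00
elec        70.00
garden      86.75
tools       95.00
toys        44.00
add column reorder_plus_3 = t['reorder'] + 3:
          reorder  reorder_plus_3
category                         
books       11.00           14.00
elec        70.00           73.00
garden      86.75           89.75
tools       95.00           98.00
toys        44.00           47.00
filter rows where reorder > 11:
          reorder  reorder_plus_3
category                         
elec        70.00           73.00
garden      86.75           89.75
tools       95.00           98.00
toys        44.00           47.00
So sum() = 295.75.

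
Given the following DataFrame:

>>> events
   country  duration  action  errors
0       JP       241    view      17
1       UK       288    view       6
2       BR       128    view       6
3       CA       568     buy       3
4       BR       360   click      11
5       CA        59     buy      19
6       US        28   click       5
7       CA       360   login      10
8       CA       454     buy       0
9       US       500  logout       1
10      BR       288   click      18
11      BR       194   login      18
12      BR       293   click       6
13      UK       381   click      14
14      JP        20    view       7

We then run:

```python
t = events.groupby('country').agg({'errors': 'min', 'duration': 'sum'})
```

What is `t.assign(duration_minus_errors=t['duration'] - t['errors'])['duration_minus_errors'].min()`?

254

group by country: min(errors), sum(duration):
         errors  duration
country                  
BR            6      1263
CA            0      1441
JP            7       261
UK            6       669
US            1       528
add column duration_minus_errors = t['duration'] - t['errors']:
         errors  duration  duration_minus_errors
country                                         
BR            6      1263                   1257
CA            0      1441                   1441
JP            7       261                    254
UK            6       669                    663
US            1       528                    527
The min of column 'duration_minus_errors' is 254.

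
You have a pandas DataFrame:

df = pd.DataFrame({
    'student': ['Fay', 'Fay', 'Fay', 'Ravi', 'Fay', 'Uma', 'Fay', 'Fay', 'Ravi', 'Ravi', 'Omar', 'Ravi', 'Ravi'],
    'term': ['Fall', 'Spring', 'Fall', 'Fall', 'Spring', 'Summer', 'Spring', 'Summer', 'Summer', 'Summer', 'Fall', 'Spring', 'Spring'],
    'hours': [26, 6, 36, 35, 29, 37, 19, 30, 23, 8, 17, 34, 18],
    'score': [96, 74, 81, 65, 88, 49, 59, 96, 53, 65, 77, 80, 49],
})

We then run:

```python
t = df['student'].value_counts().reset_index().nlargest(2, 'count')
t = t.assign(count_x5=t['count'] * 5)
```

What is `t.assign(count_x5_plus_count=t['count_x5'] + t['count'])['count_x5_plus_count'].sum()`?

value_counts of student:
student
Fay     6
Ravi    5
Uma     1
Omar    1
Name: count, dtype: int64
reset_index():
  student  count
0     Fay      6
1    Ravi      5
2     Uma      1
3    Omar      1
take 2 rows with largest count:
  student  count
0     Fay      6
1    Ravi      5
add column count_x5 = t['count'] * 5:
  student  count  count_x5
0     Fay      6        30
1    Ravi      5        25
add column count_x5_plus_count = t['count_x5'] + t['count']:
  student  count  count_x5  count_x5_plus_count
0     Fay      6        30                   36
1    Ravi      5        25                   30
The sum of column 'count_x5_plus_count' is 66.

66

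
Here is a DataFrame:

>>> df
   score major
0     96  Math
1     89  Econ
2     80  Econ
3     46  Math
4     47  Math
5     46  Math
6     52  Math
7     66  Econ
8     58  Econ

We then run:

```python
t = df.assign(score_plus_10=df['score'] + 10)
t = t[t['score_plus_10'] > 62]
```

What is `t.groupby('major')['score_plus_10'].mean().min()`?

add column score_plus_10 = df['score'] + 10:
   score major  score_plus_10
0     96  Math            106
1     89  Econ             99
2     80  Econ             90
3     46  Math             56
4     47  Math             57
5     46  Math             56
6     52  Math             62
7     66  Econ             76
8     58  Econ             68
filter rows where score_plus_10 > 62:
   score major  score_plus_10
0     96  Math            106
1     89  Econ             99
2     80  Econ             90
7     66  Econ             76
8     58  Econ             68
group by major, mean of score_plus_10:
major
Econ     83.25
Math    106.00
Name: score_plus_10, dtype: float64

83.25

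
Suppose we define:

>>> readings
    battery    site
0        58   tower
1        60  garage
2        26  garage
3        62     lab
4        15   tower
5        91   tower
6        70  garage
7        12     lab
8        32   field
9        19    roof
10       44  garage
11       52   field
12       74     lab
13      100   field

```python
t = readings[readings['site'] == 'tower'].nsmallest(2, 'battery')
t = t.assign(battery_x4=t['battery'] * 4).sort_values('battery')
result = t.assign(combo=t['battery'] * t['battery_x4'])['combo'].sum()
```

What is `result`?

14356

filter rows where site == 'tower':
   battery   site
0       58  tower
4       15  tower
5       91  tower
take 2 rows with smallest battery:
   battery   site
4       15  tower
0       58  tower
add column battery_x4 = t['battery'] * 4:
   battery   site  battery_x4
4       15  tower          60
0       58  tower         232
sort by battery:
   battery   site  battery_x4
4       15  tower          60
0       58  tower         232
add column combo = t['battery'] * t['battery_x4']:
   battery   site  battery_x4  combo
4       15  tower          60    900
0       58  tower         232  13456
Taking the sum of column 'combo' gives 14356.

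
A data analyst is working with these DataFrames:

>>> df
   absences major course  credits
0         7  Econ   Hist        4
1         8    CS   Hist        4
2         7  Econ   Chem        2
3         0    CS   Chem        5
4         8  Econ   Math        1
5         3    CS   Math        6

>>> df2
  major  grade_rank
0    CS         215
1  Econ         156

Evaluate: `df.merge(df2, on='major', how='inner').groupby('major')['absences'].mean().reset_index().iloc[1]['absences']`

7.33333333333

merge on 'major' (how='inner') → 6 rows:
   absences major course  credits  grade_rank
0         7  Econ   Hist        4         156
1         8    CS   Hist        4         215
2         7  Econ   Chem        2         156
3         0    CS   Chem        5         215
4         8  Econ   Math        1         156
5         3    CS   Math        6         215
group by major, mean of absences:
major
CS      3.666667
Econ    7.333333
Name: absences, dtype: float64
reset_index():
  major  absences
0    CS  3.666667
1  Econ  7.333333
Reading off the value at position 1, column 'absences', we get 7.33333333333.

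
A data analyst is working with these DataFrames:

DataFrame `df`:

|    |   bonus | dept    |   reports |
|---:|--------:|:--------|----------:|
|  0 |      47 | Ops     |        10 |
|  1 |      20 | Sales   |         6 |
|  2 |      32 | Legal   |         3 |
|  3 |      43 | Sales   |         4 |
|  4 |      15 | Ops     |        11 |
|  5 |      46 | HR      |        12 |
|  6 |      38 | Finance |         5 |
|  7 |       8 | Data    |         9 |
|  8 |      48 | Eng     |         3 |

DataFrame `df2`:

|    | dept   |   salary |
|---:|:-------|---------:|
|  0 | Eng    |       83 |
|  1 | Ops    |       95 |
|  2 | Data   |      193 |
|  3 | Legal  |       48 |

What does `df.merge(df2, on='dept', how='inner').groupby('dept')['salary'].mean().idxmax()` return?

Data

merge on 'dept' (how='inner') → 5 rows:
   bonus   dept  reports  salary
0     47    Ops       10      95
1     32  Legal        3      48
2     15    Ops       11      95
3      8   Data        9     193
4     48    Eng        3      83
group by dept, mean of salary:
dept
Data     193.0
Eng       83.0
Legal     48.0
Ops       95.0
Name: salary, dtype: float64
The label with the largest value is Data.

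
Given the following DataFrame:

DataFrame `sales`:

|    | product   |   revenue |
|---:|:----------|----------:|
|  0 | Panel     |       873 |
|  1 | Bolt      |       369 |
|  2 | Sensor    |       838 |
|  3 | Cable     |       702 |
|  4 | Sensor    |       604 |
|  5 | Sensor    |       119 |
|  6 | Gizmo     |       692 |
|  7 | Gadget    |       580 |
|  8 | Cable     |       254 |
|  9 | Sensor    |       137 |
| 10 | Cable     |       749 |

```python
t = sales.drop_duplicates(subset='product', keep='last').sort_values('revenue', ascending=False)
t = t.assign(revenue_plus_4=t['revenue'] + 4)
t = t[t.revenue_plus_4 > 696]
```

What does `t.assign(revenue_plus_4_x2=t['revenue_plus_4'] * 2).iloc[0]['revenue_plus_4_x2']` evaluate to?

drop duplicate product (keep=last):
   product  revenue
0    Panel      873
1     Bolt      369
6    Gizmo      692
7   Gadget      580
9   Sensor      137
10   Cable      749
sort by revenue descending:
   product  revenue
0    Panel      873
10   Cable      749
6    Gizmo      692
7   Gadget      580
1     Bolt      369
9   Sensor      137
add column revenue_plus_4 = t['revenue'] + 4:
   product  revenue  revenue_plus_4
0    Panel      873             877
10   Cable      749             753
6    Gizmo      692             696
7   Gadget      580             584
1     Bolt      369             373
9   Sensor      137             141
filter rows where revenue_plus_4 > 696:
   product  revenue  revenue_plus_4
0    Panel      873             877
10   Cable      749             753
add column revenue_plus_4_x2 = t['revenue_plus_4'] * 2:
   product  revenue  revenue_plus_4  revenue_plus_4_x2
0    Panel      873             877               1754
10   Cable      749             753               1506
So iloc[0]['revenue_plus_4_x2'] = 1754.

1754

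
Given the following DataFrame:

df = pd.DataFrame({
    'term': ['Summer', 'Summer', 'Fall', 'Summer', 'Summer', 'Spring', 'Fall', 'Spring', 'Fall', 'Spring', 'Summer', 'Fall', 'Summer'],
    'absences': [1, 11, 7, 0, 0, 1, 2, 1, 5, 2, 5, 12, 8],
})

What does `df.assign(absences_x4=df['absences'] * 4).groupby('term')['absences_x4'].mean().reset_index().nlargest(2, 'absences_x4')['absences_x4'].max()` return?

26.0

add column absences_x4 = df['absences'] * 4:
      term  absences  absences_x4
0   Summer         1            4
1   Summer        11           44
2     Fall         7           28
3   Summer         0            0
4   Summer         0            0
5   Spring         1            4
6     Fall         2            8
7   Spring         1            4
8     Fall         5           20
9   Spring         2            8
10  Summer         5           20
11    Fall        12           48
12  Summer         8           32
group by term, mean of absences_x4:
term
Fall      26.000000
Spring     5.333333
Summer    16.666667
Name: absences_x4, dtype: float64
reset_index():
     term  absences_x4
0    Fall    26.000000
1  Spring     5.333333
2  Summer    16.666667
take 2 rows with largest absences_x4:
     term  absences_x4
0    Fall    26.000000
2  Summer    16.666667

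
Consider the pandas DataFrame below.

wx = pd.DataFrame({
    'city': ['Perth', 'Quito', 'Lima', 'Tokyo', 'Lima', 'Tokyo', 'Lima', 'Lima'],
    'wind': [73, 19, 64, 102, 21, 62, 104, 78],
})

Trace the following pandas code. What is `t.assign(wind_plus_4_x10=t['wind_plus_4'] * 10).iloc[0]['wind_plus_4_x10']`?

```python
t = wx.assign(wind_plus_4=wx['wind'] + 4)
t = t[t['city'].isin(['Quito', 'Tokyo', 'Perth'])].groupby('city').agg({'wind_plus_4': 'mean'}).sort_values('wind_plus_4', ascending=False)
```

add column wind_plus_4 = wx['wind'] + 4:
    city  wind  wind_plus_4
0  Perth    73           77
1  Quito    19           23
2   Lima    64           68
3  Tokyo   102          106
4   Lima    21           25
5  Tokyo    62           66
6   Lima   104          108
7   Lima    78           82
filter rows where city in ['Quito', 'Tokyo', 'Perth']:
    city  wind  wind_plus_4
0  Perth    73           77
1  Quito    19           23
3  Tokyo   102          106
5  Tokyo    62           66
group by city, mean of wind_plus_4:
       wind_plus_4
city              
Perth         77.0
Quito         23.0
Tokyo         86.0
sort by wind_plus_4 descending:
       wind_plus_4
city              
Tokyo         86.0
Perth         77.0
Quito         23.0
add column wind_plus_4_x10 = t['wind_plus_4'] * 10:
       wind_plus_4  wind_plus_4_x10
city                               
Tokyo         86.0            860.0
Perth         77.0            770.0
Quito         23.0            230.0
Hence 860.0.

860.0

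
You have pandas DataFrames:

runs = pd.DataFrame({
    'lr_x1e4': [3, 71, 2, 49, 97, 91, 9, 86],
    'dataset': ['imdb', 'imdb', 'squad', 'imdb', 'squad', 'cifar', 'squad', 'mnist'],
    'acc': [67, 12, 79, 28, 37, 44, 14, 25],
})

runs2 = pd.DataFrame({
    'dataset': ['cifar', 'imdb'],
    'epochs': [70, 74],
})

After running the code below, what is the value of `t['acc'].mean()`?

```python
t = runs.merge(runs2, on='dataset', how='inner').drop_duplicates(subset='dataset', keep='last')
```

36.0

merge on 'dataset' (how='inner') → 4 rows:
   lr_x1e4 dataset  acc  epochs
0        3    imdb   67      74
1       71    imdb   12      74
2       49    imdb   28      74
3       91   cifar   44      70
drop duplicate dataset (keep=last):
   lr_x1e4 dataset  acc  epochs
2       49    imdb   28      74
3       91   cifar   44      70
Then the mean of column 'acc': 36.0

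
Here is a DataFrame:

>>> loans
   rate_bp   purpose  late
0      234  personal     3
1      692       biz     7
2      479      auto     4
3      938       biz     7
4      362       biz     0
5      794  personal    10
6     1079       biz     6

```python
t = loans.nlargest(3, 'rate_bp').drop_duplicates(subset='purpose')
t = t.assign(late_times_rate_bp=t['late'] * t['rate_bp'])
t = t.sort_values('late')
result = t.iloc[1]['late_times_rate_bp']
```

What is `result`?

take 3 rows with largest rate_bp:
   rate_bp   purpose  late
6     1079       biz     6
3      938       biz     7
5      794  personal    10
drop duplicate purpose (keep=first):
   rate_bp   purpose  late
6     1079       biz     6
5      794  personal    10
add column late_times_rate_bp = t['late'] * t['rate_bp']:
   rate_bp   purpose  late  late_times_rate_bp
6     1079       biz     6                6474
5      794  personal    10                7940
sort by late:
   rate_bp   purpose  late  late_times_rate_bp
6     1079       biz     6                6474
5      794  personal    10                7940
Hence 7940.

7940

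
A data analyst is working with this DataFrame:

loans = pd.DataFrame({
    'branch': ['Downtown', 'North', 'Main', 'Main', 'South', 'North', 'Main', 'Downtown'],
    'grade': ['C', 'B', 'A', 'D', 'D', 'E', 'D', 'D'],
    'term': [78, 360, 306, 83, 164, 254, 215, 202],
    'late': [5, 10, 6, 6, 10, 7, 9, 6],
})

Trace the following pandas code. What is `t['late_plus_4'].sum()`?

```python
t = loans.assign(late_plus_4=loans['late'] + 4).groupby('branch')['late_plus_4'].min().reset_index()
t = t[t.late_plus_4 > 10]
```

add column late_plus_4 = loans['late'] + 4:
     branch grade  term  late  late_plus_4
0  Downtown     C    78     5            9
1     North     B   360    10           14
2      Main     A   306     6           10
3      Main     D    83     6           10
4     South     D   164    10           14
5     North     E   254     7           11
6      Main     D   215     9           13
7  Downtown     D   202     6           10
group by branch, min of late_plus_4:
branch
Downtown     9
Main        10
North       11
South       14
Name: late_plus_4, dtype: int64
reset_index():
     branch  late_plus_4
0  Downtown            9
1      Main           10
2     North           11
3     South           14
filter rows where late_plus_4 > 10:
  branch  late_plus_4
2  North           11
3  South           14
Finally, sum of column 'late_plus_4' = 25.

25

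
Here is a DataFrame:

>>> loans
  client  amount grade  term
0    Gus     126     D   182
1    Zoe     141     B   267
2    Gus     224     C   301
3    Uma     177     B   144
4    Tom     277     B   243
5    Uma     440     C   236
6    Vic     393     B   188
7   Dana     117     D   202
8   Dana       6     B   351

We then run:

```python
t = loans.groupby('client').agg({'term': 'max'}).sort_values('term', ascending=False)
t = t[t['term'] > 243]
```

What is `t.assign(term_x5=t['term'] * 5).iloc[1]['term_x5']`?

group by client, max of term:
        term
client      
Dana     351
Gus      301
Tom      243
Uma      236
Vic      188
Zoe      267
sort by term descending:
        term
client      
Dana     351
Gus      301
Zoe      267
Tom      243
Uma      236
Vic      188
filter rows where term > 243:
        term
client      
Dana     351
Gus      301
Zoe      267
add column term_x5 = t['term'] * 5:
        term  term_x5
client               
Dana     351     1755
Gus      301     1505
Zoe      267     1335
Taking the value at position 1, column 'term_x5' gives 1505.

1505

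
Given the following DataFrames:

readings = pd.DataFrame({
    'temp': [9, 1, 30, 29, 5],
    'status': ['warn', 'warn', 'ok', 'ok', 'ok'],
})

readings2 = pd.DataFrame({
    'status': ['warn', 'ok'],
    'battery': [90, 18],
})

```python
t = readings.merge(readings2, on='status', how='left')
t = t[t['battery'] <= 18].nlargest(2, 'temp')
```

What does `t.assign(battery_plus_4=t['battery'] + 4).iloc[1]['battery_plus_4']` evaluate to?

22

merge on 'status' (how='left') → 5 rows:
   temp status  battery
0     9   warn       90
1     1   warn       90
2    30     ok       18
3    29     ok       18
4     5     ok       18
filter rows where battery <= 18:
   temp status  battery
2    30     ok       18
3    29     ok       18
4     5     ok       18
take 2 rows with largest temp:
   temp status  battery
2    30     ok       18
3    29     ok       18
add column battery_plus_4 = t['battery'] + 4:
   temp status  battery  battery_plus_4
2    30     ok       18              22
3    29     ok       18              22
Then the value at position 1, column 'battery_plus_4': 22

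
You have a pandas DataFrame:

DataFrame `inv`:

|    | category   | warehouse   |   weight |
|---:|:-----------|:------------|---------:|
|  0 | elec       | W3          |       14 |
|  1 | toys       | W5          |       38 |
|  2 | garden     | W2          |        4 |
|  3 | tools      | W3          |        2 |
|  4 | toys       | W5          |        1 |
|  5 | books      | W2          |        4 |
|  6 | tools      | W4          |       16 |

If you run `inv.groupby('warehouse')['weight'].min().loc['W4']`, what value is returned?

group by warehouse, min of weight:
warehouse
W2     4
W3     2
W4    16
W5     1
Name: weight, dtype: int64
value at index 'W4' → 16

16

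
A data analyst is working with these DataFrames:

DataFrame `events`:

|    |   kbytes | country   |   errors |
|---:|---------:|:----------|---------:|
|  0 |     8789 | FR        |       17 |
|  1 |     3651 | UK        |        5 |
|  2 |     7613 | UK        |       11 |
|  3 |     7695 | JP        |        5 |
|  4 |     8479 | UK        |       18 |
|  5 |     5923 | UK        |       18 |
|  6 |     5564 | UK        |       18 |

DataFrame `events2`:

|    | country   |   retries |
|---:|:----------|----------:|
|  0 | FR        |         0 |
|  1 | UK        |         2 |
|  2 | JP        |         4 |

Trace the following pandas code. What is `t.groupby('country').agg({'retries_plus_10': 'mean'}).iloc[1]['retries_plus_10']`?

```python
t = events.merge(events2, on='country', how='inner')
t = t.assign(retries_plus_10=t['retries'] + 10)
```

14.0

merge on 'country' (how='inner') → 7 rows:
   kbytes country  errors  retries
0    8789      FR      17        0
1    3651      UK       5        2
2    7613      UK      11        2
3    7695      JP       5        4
4    8479      UK      18        2
5    5923      UK      18        2
6    5564      UK      18        2
add column retries_plus_10 = t['retries'] + 10:
   kbytes country  errors  retries  retries_plus_10
0    8789      FR      17        0               10
1    3651      UK       5        2               12
2    7613      UK      11        2               12
3    7695      JP       5        4               14
4    8479      UK      18        2               12
5    5923      UK      18        2               12
6    5564      UK      18        2               12
group by country, mean of retries_plus_10:
         retries_plus_10
country                 
FR                  10.0
JP                  14.0
UK                  12.0
The value at position 1, column 'retries_plus_10' is 14.0.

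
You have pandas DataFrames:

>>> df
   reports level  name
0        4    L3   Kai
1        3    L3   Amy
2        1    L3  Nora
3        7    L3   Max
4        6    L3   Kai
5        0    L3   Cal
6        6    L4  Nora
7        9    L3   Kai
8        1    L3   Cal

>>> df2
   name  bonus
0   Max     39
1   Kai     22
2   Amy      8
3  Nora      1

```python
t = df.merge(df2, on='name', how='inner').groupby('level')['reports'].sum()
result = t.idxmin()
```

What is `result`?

merge on 'name' (how='inner') → 7 rows:
   reports level  name  bonus
0        4    L3   Kai     22
1        3    L3   Amy      8
2        1    L3  Nora      1
3        7    L3   Max     39
4        6    L3   Kai     22
5        6    L4  Nora      1
6        9    L3   Kai     22
group by level, sum of reports:
level
L3    30
L4     6
Name: reports, dtype: int64
So idxmin() = L4.

L4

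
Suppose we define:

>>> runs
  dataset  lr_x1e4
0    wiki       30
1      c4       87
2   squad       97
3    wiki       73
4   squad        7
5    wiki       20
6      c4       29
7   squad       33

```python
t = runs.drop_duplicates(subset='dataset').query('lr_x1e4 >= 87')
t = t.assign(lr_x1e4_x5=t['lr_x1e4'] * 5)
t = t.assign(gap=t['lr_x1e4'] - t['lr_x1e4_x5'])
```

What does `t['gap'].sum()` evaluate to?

-736

drop duplicate dataset (keep=first):
  dataset  lr_x1e4
0    wiki       30
1      c4       87
2   squad       97
filter rows where lr_x1e4 >= 87:
  dataset  lr_x1e4
1      c4       87
2   squad       97
add column lr_x1e4_x5 = t['lr_x1e4'] * 5:
  dataset  lr_x1e4  lr_x1e4_x5
1      c4       87         435
2   squad       97         485
add column gap = t['lr_x1e4'] - t['lr_x1e4_x5']:
  dataset  lr_x1e4  lr_x1e4_x5  gap
1      c4       87         435 -348
2   squad       97         485 -388
Then the sum of column 'gap': -736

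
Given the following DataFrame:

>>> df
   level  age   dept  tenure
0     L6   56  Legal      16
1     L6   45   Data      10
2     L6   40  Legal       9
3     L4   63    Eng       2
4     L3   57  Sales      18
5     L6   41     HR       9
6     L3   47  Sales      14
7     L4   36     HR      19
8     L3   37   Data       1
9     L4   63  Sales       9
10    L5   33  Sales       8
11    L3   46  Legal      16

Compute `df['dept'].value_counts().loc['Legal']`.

3

value_counts of dept:
dept
Sales    4
Legal    3
Data     2
HR       2
Eng      1
Name: count, dtype: int64
Hence 3.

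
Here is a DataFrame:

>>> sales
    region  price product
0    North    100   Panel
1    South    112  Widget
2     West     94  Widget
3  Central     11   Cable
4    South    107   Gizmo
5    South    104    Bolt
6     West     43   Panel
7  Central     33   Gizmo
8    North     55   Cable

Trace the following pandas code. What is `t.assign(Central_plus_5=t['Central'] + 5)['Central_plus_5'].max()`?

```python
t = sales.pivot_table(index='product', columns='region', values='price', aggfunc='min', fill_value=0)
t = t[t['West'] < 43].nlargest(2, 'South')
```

pivot: rows=product, cols=region, min(price):
region   Central  North  South  West
product                             
Bolt           0      0    104     0
Cable         11     55      0     0
Gizmo         33      0    107     0
Panel          0    100      0    43
Widget         0      0    112    94
filter rows where West < 43:
region   Central  North  South  West
product                             
Bolt           0      0    104     0
Cable         11     55      0     0
Gizmo         33      0    107     0
take 2 rows with largest South:
region   Central  North  South  West
product                             
Gizmo         33      0    107     0
Bolt           0      0    104     0
add column Central_plus_5 = t['Central'] + 5:
region   Central  North  South  West  Central_plus_5
product                                             
Gizmo         33      0    107     0              38
Bolt           0      0    104     0               5
The max of column 'Central_plus_5' is 38.

38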